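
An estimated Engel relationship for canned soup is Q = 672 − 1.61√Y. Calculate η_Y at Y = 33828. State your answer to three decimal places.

At Y = 33828: Q = 375.883.
dQ/dY = -1.61/(2√Y) = -0.00437681 at this income.
η = (dQ/dY)·(Y/Q) = -0.00437681 × (33828/375.883) = -0.394.

-0.394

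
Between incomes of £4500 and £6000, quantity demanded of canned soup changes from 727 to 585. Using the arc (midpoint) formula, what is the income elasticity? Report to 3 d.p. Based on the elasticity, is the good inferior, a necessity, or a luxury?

ΔQ = 585 − 727 = -142; midpoint Q̄ = (727 + 585)/2 = 656.
ΔI = 6000 − 4500 = 1500; midpoint Ī = (4500 + 6000)/2 = 5250.
η = (ΔQ/Q̄) ÷ (ΔI/Ī) = (-142/656) ÷ (1500/5250) = -0.758.
η < 0 ⇒ inferior good.

-0.758 (inferior good)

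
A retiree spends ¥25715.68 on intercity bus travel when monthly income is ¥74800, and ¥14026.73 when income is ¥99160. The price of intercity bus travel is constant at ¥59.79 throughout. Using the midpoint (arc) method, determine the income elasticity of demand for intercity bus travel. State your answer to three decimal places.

-2.100

With a constant price, Q₁ = 25715.68/59.79 = 430.100 and Q₂ = 14026.73/59.79 = 234.600 (equivalently, work directly with expenditure since P cancels).
Midpoint %ΔQ = (14026.73 − 25715.68)/19871.21 = -0.58824; midpoint %ΔI = (99160 − 74800)/86980 = 0.28006.
η = -0.58824 / 0.28006 = -2.100.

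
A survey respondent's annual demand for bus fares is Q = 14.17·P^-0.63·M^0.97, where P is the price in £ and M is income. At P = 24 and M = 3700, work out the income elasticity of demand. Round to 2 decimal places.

For a multiplicative demand Q = A·P^α·M^β, the income elasticity is β everywhere.
Here β = 0.97, so η = 0.97.

0.97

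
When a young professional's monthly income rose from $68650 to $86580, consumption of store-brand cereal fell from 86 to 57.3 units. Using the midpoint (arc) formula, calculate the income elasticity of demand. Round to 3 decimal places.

-1.734

ΔQ = 57.3 − 86 = -28.7; midpoint Q̄ = (86 + 57.3)/2 = 71.65.
ΔI = 86580 − 68650 = 17930; midpoint Ī = (68650 + 86580)/2 = 77615.
η = (ΔQ/Q̄) ÷ (ΔI/Ī) = (-28.7/71.65) ÷ (17930/77615) = -1.734.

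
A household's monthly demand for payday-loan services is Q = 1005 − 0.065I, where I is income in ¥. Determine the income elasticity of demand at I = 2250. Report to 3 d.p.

At I = 2250: Q = 858.750.
dQ/dI = −0.065.
η = (dQ/dI)·(I/Q) = -0.065 × (2250/858.750) = -0.170.

-0.170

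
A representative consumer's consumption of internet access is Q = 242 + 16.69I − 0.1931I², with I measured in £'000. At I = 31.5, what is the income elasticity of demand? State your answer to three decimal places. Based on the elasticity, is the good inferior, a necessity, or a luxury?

0.247 (necessity)

At I = 31.5: Q = 576.1315.
dQ/dI = 16.69 − 0.3862I = 4.52470.
η = (dQ/dI)·(I/Q) = 4.52470 × (31.5/576.1315) = 0.247.
0 < η < 1 ⇒ necessity.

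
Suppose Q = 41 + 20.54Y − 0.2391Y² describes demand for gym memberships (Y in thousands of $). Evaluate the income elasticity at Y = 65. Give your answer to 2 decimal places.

-1.87

At Y = 65: Q = 365.9025.
dQ/dY = 20.54 − 0.4782Y = -10.54300.
η = (dQ/dY)·(Y/Q) = -10.54300 × (65/365.9025) = -1.87.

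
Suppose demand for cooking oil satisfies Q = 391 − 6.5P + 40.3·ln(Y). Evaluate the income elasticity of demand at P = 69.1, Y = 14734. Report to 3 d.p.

At P = 69.1, Y = 14734: Q = 328.646.
Holding P constant, ∂Q/∂Y = 40.3/Y = 0.00273517.
η_Y = (∂Q/∂Y)·(Y/Q) = 0.00273517 × (14734/328.646) = 0.123.

0.123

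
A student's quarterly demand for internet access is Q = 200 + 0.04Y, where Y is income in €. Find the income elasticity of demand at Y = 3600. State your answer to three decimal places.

At Y = 3600: Q = 344.000.
dQ/dY = 0.04.
η = (dQ/dY)·(Y/Q) = 0.04 × (3600/344.000) = 0.419.

0.419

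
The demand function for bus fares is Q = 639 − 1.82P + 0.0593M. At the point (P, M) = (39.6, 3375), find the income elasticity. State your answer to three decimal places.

At P = 39.6, M = 3375: Q = 767.065.
Holding P constant, ∂Q/∂M = 0.0593.
η_M = (∂Q/∂M)·(M/Q) = 0.0593 × (3375/767.065) = 0.261.

0.261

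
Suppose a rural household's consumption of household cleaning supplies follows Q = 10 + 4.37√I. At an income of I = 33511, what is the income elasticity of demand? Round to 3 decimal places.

0.494

At I = 33511: Q = 809.973.
dQ/dI = 4.37/(2√I) = 0.011936 at this income.
η = (dQ/dI)·(I/Q) = 0.011936 × (33511/809.973) = 0.494.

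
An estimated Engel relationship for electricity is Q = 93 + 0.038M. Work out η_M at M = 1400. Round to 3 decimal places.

0.364

At M = 1400: Q = 146.200.
dQ/dM = 0.038.
η = (dQ/dM)·(M/Q) = 0.038 × (1400/146.200) = 0.364.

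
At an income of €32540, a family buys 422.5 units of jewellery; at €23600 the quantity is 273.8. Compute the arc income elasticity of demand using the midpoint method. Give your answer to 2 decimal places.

1.34

ΔQ = 273.8 − 422.5 = -148.7; midpoint Q̄ = (422.5 + 273.8)/2 = 348.15.
ΔI = 23600 − 32540 = -8940; midpoint Ī = (32540 + 23600)/2 = 28070.
η = (ΔQ/Q̄) ÷ (ΔI/Ī) = (-148.7/348.15) ÷ (-8940/28070) = 1.34.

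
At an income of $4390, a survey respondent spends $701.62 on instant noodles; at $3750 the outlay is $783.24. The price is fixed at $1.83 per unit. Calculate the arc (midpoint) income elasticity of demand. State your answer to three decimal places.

-0.699

With a constant price, Q₁ = 701.62/1.83 = 383.399 and Q₂ = 783.24/1.83 = 428.000 (equivalently, work directly with expenditure since P cancels).
Midpoint %ΔQ = (783.24 − 701.62)/742.43 = 0.10994; midpoint %ΔI = (3750 − 4390)/4070 = -0.15725.
η = 0.10994 / -0.15725 = -0.699.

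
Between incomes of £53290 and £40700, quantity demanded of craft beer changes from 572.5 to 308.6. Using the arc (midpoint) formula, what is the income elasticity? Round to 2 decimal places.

ΔQ = 308.6 − 572.5 = -263.9; midpoint Q̄ = (572.5 + 308.6)/2 = 440.55.
ΔI = 40700 − 53290 = -12590; midpoint Ī = (53290 + 40700)/2 = 46995.
η = (ΔQ/Q̄) ÷ (ΔI/Ī) = (-263.9/440.55) ÷ (-12590/46995) = 2.24.

2.24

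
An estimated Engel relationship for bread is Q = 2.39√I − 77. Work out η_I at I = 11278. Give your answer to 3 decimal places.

At I = 11278: Q = 176.813.
dQ/dI = 2.39/(2√I) = 0.0112526 at this income.
η = (dQ/dI)·(I/Q) = 0.0112526 × (11278/176.813) = 0.718.

0.718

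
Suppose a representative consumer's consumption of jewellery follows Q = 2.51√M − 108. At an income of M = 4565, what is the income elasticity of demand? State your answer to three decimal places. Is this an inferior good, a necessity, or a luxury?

At M = 4565: Q = 61.588.
dQ/dM = 2.51/(2√M) = 0.0185748 at this income.
η = (dQ/dM)·(M/Q) = 0.0185748 × (4565/61.588) = 1.377.
Since η > 1, the good is a luxury.

1.377 (luxury)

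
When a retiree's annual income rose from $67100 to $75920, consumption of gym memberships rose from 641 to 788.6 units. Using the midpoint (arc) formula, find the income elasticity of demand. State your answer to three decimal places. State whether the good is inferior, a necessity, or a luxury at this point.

ΔQ = 788.6 − 641 = 147.6; midpoint Q̄ = (641 + 788.6)/2 = 714.8.
ΔI = 75920 − 67100 = 8820; midpoint Ī = (67100 + 75920)/2 = 71510.
η = (ΔQ/Q̄) ÷ (ΔI/Ī) = (147.6/714.8) ÷ (8820/71510) = 1.674.
η > 1 ⇒ luxury.

1.674 (luxury)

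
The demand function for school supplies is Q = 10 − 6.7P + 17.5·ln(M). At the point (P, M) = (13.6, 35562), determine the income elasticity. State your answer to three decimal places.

0.171

At P = 13.6, M = 35562: Q = 102.263.
Holding P constant, ∂Q/∂M = 17.5/M = 0.000492098.
η_M = (∂Q/∂M)·(M/Q) = 0.000492098 × (35562/102.263) = 0.171.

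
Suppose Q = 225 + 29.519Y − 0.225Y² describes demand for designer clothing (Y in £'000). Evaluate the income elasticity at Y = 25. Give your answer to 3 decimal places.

At Y = 25: Q = 822.3500.
dQ/dY = 29.519 − 0.45Y = 18.26900.
η = (dQ/dY)·(Y/Q) = 18.26900 × (25/822.3500) = 0.555.

0.555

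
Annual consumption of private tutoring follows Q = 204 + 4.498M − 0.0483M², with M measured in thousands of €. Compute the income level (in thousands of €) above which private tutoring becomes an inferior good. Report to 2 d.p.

46.56

dQ/dM = 4.498 − 0.0966M.
The good is inferior where dQ/dM < 0. Setting dQ/dM = 0 gives M = 4.498 / 0.0966 = 46.56.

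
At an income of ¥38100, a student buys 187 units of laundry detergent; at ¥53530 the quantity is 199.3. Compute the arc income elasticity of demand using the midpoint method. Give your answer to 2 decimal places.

0.19

ΔQ = 199.3 − 187 = 12.3; midpoint Q̄ = (187 + 199.3)/2 = 193.15.
ΔI = 53530 − 38100 = 15430; midpoint Ī = (38100 + 53530)/2 = 45815.
η = (ΔQ/Q̄) ÷ (ΔI/Ī) = (12.3/193.15) ÷ (15430/45815) = 0.19.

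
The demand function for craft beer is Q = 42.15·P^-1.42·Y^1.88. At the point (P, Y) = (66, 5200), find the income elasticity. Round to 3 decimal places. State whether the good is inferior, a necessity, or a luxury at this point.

1.880 (luxury)

For a multiplicative demand Q = A·P^α·Y^β, the income elasticity is β everywhere.
Here β = 1.88, so η = 1.880.
Since η > 1, this is a luxury.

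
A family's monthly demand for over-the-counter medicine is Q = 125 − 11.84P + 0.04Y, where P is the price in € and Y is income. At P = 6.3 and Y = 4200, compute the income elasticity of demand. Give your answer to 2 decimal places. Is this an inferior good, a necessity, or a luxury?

At P = 6.3, Y = 4200: Q = 218.408.
Holding P constant, ∂Q/∂Y = 0.04.
η_Y = (∂Q/∂Y)·(Y/Q) = 0.04 × (4200/218.408) = 0.77.
Since 0 < η < 1, this is a necessity.

0.77 (necessity)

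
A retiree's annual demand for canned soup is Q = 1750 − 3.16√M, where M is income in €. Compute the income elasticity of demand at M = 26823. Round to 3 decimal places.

At M = 26823: Q = 1232.464.
dQ/dM = -3.16/(2√M) = -0.00964725 at this income.
η = (dQ/dM)·(M/Q) = -0.00964725 × (26823/1232.464) = -0.210.

-0.210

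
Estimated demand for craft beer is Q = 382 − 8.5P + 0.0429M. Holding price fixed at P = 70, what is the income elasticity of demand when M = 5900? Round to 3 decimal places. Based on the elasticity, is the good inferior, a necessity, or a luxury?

At P = 70, M = 5900: Q = 40.110.
Holding P constant, ∂Q/∂M = 0.0429.
η_M = (∂Q/∂M)·(M/Q) = 0.0429 × (5900/40.110) = 6.310.
Since η > 1, this is a luxury.

6.310 (luxury)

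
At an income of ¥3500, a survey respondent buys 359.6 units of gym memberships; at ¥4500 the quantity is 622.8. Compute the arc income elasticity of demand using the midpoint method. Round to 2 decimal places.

2.14

ΔQ = 622.8 − 359.6 = 263.2; midpoint Q̄ = (359.6 + 622.8)/2 = 491.2.
ΔI = 4500 − 3500 = 1000; midpoint Ī = (3500 + 4500)/2 = 4000.
η = (ΔQ/Q̄) ÷ (ΔI/Ī) = (263.2/491.2) ÷ (1000/4000) = 2.14.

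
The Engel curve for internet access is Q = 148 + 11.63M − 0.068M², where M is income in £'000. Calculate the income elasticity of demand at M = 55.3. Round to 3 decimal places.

0.390

At M = 55.3: Q = 583.1889.
dQ/dM = 11.63 − 0.136M = 4.10920.
η = (dQ/dM)·(M/Q) = 4.10920 × (55.3/583.1889) = 0.390.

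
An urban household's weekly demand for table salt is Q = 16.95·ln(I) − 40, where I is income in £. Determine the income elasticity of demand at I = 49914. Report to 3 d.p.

At I = 49914: Q = 143.366.
dQ/dI = 16.95/I = 0.000339584 at this income.
η = (dQ/dI)·(I/Q) = 0.000339584 × (49914/143.366) = 0.118.

0.118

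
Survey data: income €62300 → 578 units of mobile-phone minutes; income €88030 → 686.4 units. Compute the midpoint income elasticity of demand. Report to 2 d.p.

ΔQ = 686.4 − 578 = 108.4; midpoint Q̄ = (578 + 686.4)/2 = 632.2.
ΔI = 88030 − 62300 = 25730; midpoint Ī = (62300 + 88030)/2 = 75165.
η = (ΔQ/Q̄) ÷ (ΔI/Ī) = (108.4/632.2) ÷ (25730/75165) = 0.50.

0.50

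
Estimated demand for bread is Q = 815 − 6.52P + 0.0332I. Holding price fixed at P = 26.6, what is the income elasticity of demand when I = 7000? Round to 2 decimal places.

At P = 26.6, I = 7000: Q = 873.968.
Holding P constant, ∂Q/∂I = 0.0332.
η_I = (∂Q/∂I)·(I/Q) = 0.0332 × (7000/873.968) = 0.27.

0.27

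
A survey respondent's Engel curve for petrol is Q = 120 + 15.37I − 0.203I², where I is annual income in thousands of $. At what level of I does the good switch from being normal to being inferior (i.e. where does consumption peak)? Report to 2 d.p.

37.86

dQ/dI = 15.37 − 0.406I.
The good is inferior where dQ/dI < 0. Setting dQ/dI = 0 gives I = 15.37 / 0.406 = 37.86.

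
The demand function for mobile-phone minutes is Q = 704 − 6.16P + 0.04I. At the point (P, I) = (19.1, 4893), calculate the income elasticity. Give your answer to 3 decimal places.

0.250

At P = 19.1, I = 4893: Q = 782.064.
Holding P constant, ∂Q/∂I = 0.04.
η_I = (∂Q/∂I)·(I/Q) = 0.04 × (4893/782.064) = 0.250.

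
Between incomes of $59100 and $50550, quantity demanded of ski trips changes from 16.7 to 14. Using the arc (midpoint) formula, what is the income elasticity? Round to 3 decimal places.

ΔQ = 14 − 16.7 = -2.7; midpoint Q̄ = (16.7 + 14)/2 = 15.35.
ΔI = 50550 − 59100 = -8550; midpoint Ī = (59100 + 50550)/2 = 54825.
η = (ΔQ/Q̄) ÷ (ΔI/Ī) = (-2.7/15.35) ÷ (-8550/54825) = 1.128.

1.128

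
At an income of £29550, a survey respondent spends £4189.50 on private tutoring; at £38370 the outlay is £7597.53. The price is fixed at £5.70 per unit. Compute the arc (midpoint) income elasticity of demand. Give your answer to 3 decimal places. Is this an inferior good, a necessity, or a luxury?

With a constant price, Q₁ = 4189.50/5.70 = 735.000 and Q₂ = 7597.53/5.70 = 1332.900 (equivalently, work directly with expenditure since P cancels).
Midpoint %ΔQ = (7597.53 − 4189.50)/5893.52 = 0.57827; midpoint %ΔI = (38370 − 29550)/33960 = 0.25972.
η = 0.57827 / 0.25972 = 2.227.
η > 1 ⇒ luxury.

2.227 (luxury)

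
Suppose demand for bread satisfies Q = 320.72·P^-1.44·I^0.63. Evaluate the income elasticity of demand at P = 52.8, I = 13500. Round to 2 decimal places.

For a multiplicative demand Q = A·P^α·I^β, the income elasticity is β everywhere.
Here β = 0.63, so η = 0.63.

0.63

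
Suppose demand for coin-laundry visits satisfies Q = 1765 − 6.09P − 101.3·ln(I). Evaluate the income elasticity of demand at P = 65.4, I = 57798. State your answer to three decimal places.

At P = 65.4, I = 57798: Q = 255.989.
Holding P constant, ∂Q/∂I = -101.3/I = -0.00175266.
η_I = (∂Q/∂I)·(I/Q) = -0.00175266 × (57798/255.989) = -0.396.

-0.396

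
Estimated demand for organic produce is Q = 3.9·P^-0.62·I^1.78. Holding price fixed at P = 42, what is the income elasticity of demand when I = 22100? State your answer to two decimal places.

For a multiplicative demand Q = A·P^α·I^β, the income elasticity is β everywhere.
Here β = 1.78, so η = 1.78.

1.78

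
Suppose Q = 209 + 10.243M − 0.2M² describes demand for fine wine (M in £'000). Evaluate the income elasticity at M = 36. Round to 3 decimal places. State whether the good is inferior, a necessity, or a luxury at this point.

At M = 36: Q = 318.5480.
dQ/dM = 10.243 − 0.4M = -4.15700.
η = (dQ/dM)·(M/Q) = -4.15700 × (36/318.5480) = -0.470.
η < 0 ⇒ inferior good.

-0.470 (inferior good)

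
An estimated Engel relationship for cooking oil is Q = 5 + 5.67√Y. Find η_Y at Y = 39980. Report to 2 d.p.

0.50

At Y = 39980: Q = 1138.716.
dQ/dY = 5.67/(2√Y) = 0.0141785 at this income.
η = (dQ/dY)·(Y/Q) = 0.0141785 × (39980/1138.716) = 0.50.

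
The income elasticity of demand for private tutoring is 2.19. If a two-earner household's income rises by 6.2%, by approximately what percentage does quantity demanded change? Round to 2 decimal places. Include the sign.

13.58%

%ΔQ ≈ η × %ΔI = 2.19 × 6.2% = 13.58%.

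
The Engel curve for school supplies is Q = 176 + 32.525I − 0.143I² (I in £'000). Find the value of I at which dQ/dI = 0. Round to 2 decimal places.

113.72

dQ/dI = 32.525 − 0.286I.
The good is inferior where dQ/dI < 0. Setting dQ/dI = 0 gives I = 32.525 / 0.286 = 113.72.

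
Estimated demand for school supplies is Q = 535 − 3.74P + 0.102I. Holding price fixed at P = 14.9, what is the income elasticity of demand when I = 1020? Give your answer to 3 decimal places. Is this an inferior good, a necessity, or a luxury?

At P = 14.9, I = 1020: Q = 583.314.
Holding P constant, ∂Q/∂I = 0.102.
η_I = (∂Q/∂I)·(I/Q) = 0.102 × (1020/583.314) = 0.178.
Since 0 < η < 1, this is a necessity.

0.178 (necessity)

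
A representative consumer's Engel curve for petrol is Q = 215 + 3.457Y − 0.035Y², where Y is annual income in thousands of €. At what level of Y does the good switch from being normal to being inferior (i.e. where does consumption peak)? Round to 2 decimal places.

dQ/dY = 3.457 − 0.07Y.
The good is inferior where dQ/dY < 0. Setting dQ/dY = 0 gives Y = 3.457 / 0.07 = 49.39.

49.39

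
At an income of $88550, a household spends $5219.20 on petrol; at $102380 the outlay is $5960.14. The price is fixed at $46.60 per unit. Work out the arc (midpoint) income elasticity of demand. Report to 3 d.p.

With a constant price, Q₁ = 5219.20/46.60 = 112.000 and Q₂ = 5960.14/46.60 = 127.900 (equivalently, work directly with expenditure since P cancels).
Midpoint %ΔQ = (5960.14 − 5219.20)/5589.67 = 0.13256; midpoint %ΔI = (102380 − 88550)/95465 = 0.14487.
η = 0.13256 / 0.14487 = 0.915.

0.915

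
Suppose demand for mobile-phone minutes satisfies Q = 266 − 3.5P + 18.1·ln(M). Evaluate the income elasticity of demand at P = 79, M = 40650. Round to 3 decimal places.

0.100

At P = 79, M = 40650: Q = 181.591.
Holding P constant, ∂Q/∂M = 18.1/M = 0.000445264.
η_M = (∂Q/∂M)·(M/Q) = 0.000445264 × (40650/181.591) = 0.100.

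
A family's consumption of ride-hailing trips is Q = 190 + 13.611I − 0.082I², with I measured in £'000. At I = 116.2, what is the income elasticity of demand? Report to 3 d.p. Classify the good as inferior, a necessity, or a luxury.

At I = 116.2: Q = 664.3981.
dQ/dI = 13.611 − 0.164I = -5.44580.
η = (dQ/dI)·(I/Q) = -5.44580 × (116.2/664.3981) = -0.952.
η < 0 ⇒ inferior good.

-0.952 (inferior good)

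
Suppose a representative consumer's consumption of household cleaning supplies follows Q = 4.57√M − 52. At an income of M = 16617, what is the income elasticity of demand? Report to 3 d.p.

At M = 16617: Q = 537.105.
dQ/dM = 4.57/(2√M) = 0.017726 at this income.
η = (dQ/dM)·(M/Q) = 0.017726 × (16617/537.105) = 0.548.

0.548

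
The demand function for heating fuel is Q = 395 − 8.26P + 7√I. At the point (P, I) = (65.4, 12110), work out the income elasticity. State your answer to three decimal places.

0.616

At P = 65.4, I = 12110: Q = 625.114.
Holding P constant, ∂Q/∂I = 7/(2√I) = 0.031805.
η_I = (∂Q/∂I)·(I/Q) = 0.031805 × (12110/625.114) = 0.616.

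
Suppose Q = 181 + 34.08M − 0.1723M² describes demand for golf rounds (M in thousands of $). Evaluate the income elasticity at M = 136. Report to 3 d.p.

At M = 136: Q = 1629.0192.
dQ/dM = 34.08 − 0.3446M = -12.78560.
η = (dQ/dM)·(M/Q) = -12.78560 × (136/1629.0192) = -1.067.

-1.067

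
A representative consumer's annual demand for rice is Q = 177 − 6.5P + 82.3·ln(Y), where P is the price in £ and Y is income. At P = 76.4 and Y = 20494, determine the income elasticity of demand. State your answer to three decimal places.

At P = 76.4, Y = 20494: Q = 497.465.
Holding P constant, ∂Q/∂Y = 82.3/Y = 0.00401581.
η_Y = (∂Q/∂Y)·(Y/Q) = 0.00401581 × (20494/497.465) = 0.165.

0.165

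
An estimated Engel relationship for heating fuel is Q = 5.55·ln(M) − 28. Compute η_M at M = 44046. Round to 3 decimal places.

0.177

At M = 44046: Q = 31.346.
dQ/dM = 5.55/M = 0.000126005 at this income.
η = (dQ/dM)·(M/Q) = 0.000126005 × (44046/31.346) = 0.177.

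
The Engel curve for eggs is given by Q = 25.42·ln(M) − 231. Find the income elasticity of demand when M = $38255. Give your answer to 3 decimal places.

0.683

At M = 38255: Q = 37.233.
dQ/dM = 25.42/M = 0.000664488 at this income.
η = (dQ/dM)·(M/Q) = 0.000664488 × (38255/37.233) = 0.683.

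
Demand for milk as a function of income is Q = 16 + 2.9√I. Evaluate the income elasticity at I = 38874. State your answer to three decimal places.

At I = 38874: Q = 587.778.
dQ/dI = 2.9/(2√I) = 0.00735425 at this income.
η = (dQ/dI)·(I/Q) = 0.00735425 × (38874/587.778) = 0.486.

0.486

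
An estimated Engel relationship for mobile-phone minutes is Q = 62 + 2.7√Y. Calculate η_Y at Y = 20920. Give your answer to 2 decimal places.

At Y = 20920: Q = 452.521.
dQ/dY = 2.7/(2√Y) = 0.00933368 at this income.
η = (dQ/dY)·(Y/Q) = 0.00933368 × (20920/452.521) = 0.43.

0.43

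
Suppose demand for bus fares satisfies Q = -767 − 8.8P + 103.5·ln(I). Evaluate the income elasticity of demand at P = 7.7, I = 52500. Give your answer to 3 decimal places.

0.357

At P = 7.7, I = 52500: Q = 290.137.
Holding P constant, ∂Q/∂I = 103.5/I = 0.00197143.
η_I = (∂Q/∂I)·(I/Q) = 0.00197143 × (52500/290.137) = 0.357.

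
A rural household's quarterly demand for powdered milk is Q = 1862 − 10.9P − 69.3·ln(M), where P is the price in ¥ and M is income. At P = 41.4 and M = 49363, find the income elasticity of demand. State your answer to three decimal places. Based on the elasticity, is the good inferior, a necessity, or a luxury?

At P = 41.4, M = 49363: Q = 661.818.
Holding P constant, ∂Q/∂M = -69.3/M = -0.00140389.
η_M = (∂Q/∂M)·(M/Q) = -0.00140389 × (49363/661.818) = -0.105.
Since η < 0, this is an inferior good.

-0.105 (inferior good)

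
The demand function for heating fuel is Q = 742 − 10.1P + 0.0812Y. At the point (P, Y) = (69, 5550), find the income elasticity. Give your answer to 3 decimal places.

0.909

At P = 69, Y = 5550: Q = 495.760.
Holding P constant, ∂Q/∂Y = 0.0812.
η_Y = (∂Q/∂Y)·(Y/Q) = 0.0812 × (5550/495.760) = 0.909.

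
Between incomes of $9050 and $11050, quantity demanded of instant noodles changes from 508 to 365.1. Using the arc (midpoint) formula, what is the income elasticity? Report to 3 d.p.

ΔQ = 365.1 − 508 = -142.9; midpoint Q̄ = (508 + 365.1)/2 = 436.55.
ΔI = 11050 − 9050 = 2000; midpoint Ī = (9050 + 11050)/2 = 10050.
η = (ΔQ/Q̄) ÷ (ΔI/Ī) = (-142.9/436.55) ÷ (2000/10050) = -1.645.

-1.645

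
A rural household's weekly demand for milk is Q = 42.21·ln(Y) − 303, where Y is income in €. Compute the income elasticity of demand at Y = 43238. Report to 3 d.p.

0.286

At Y = 43238: Q = 147.570.
dQ/dY = 42.21/Y = 0.000976225 at this income.
η = (dQ/dY)·(Y/Q) = 0.000976225 × (43238/147.570) = 0.286.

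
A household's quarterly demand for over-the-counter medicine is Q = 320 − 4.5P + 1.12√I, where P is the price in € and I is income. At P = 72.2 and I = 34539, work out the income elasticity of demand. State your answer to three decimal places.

At P = 72.2, I = 34539: Q = 203.248.
Holding P constant, ∂Q/∂I = 1.12/(2√I) = 0.00301324.
η_I = (∂Q/∂I)·(I/Q) = 0.00301324 × (34539/203.248) = 0.512.

0.512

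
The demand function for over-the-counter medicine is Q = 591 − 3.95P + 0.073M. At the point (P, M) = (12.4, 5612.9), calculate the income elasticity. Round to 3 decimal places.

0.431

At P = 12.4, M = 5612.9: Q = 951.762.
Holding P constant, ∂Q/∂M = 0.073.
η_M = (∂Q/∂M)·(M/Q) = 0.073 × (5612.9/951.762) = 0.431.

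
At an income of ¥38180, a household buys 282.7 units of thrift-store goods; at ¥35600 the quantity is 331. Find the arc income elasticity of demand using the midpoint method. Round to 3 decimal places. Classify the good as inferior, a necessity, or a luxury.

-2.251 (inferior good)

ΔQ = 331 − 282.7 = 48.3; midpoint Q̄ = (282.7 + 331)/2 = 306.85.
ΔI = 35600 − 38180 = -2580; midpoint Ī = (38180 + 35600)/2 = 36890.
η = (ΔQ/Q̄) ÷ (ΔI/Ī) = (48.3/306.85) ÷ (-2580/36890) = -2.251.
η < 0 ⇒ inferior good.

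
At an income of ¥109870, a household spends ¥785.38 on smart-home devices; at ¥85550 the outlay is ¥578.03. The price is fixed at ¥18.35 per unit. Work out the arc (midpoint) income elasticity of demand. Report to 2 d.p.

1.22

With a constant price, Q₁ = 785.38/18.35 = 42.800 and Q₂ = 578.03/18.35 = 31.500 (equivalently, work directly with expenditure since P cancels).
Midpoint %ΔQ = (578.03 − 785.38)/681.71 = -0.30416; midpoint %ΔI = (85550 − 109870)/97710 = -0.24890.
η = -0.30416 / -0.24890 = 1.22.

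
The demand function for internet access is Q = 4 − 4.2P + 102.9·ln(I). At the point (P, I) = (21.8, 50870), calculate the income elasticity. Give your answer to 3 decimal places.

At P = 21.8, I = 50870: Q = 1027.570.
Holding P constant, ∂Q/∂I = 102.9/I = 0.0020228.
η_I = (∂Q/∂I)·(I/Q) = 0.0020228 × (50870/1027.570) = 0.100.

0.100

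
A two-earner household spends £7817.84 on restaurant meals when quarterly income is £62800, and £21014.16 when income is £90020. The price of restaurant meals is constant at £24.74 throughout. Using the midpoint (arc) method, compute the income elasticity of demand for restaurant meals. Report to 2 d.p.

With a constant price, Q₁ = 7817.84/24.74 = 316.000 and Q₂ = 21014.16/24.74 = 849.400 (equivalently, work directly with expenditure since P cancels).
Midpoint %ΔQ = (21014.16 − 7817.84)/14416.00 = 0.91539; midpoint %ΔI = (90020 − 62800)/76410 = 0.35624.
η = 0.91539 / 0.35624 = 2.57.

2.57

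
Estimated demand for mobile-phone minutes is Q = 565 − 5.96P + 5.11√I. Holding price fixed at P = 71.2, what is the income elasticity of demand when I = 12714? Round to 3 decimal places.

0.402

At P = 71.2, I = 12714: Q = 716.833.
Holding P constant, ∂Q/∂I = 5.11/(2√I) = 0.0226595.
η_I = (∂Q/∂I)·(I/Q) = 0.0226595 × (12714/716.833) = 0.402.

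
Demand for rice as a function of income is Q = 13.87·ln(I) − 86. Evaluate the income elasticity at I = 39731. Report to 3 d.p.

At I = 39731: Q = 60.882.
dQ/dI = 13.87/I = 0.000349098 at this income.
η = (dQ/dI)·(I/Q) = 0.000349098 × (39731/60.882) = 0.228.

0.228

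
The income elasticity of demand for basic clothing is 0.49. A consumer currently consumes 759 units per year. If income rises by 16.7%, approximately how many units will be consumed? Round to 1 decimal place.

%ΔQ ≈ η × %ΔI = 0.49 × 16.7% = 8.183%.
New Q ≈ 759 × (1 + 0.08183) = 821.1.

821.1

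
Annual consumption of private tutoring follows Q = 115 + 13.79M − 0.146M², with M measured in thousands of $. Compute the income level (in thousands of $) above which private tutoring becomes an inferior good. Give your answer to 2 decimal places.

47.23

dQ/dM = 13.79 − 0.292M.
The good is inferior where dQ/dM < 0. Setting dQ/dM = 0 gives M = 13.79 / 0.292 = 47.23.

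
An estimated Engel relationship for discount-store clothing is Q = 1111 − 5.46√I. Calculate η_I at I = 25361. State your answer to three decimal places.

At I = 25361: Q = 241.488.
dQ/dI = -5.46/(2√I) = -0.0171427 at this income.
η = (dQ/dI)·(I/Q) = -0.0171427 × (25361/241.488) = -1.800.

-1.800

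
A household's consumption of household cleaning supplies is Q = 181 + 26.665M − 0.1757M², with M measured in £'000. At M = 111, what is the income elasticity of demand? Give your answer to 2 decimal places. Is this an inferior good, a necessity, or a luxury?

-1.40 (inferior good)

At M = 111: Q = 976.0153.
dQ/dM = 26.665 − 0.3514M = -12.34040.
η = (dQ/dM)·(M/Q) = -12.34040 × (111/976.0153) = -1.40.
η < 0 ⇒ inferior good.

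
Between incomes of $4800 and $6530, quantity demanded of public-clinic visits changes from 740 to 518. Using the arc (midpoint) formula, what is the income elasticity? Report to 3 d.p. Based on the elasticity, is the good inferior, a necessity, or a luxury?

ΔQ = 518 − 740 = -222; midpoint Q̄ = (740 + 518)/2 = 629.
ΔI = 6530 − 4800 = 1730; midpoint Ī = (4800 + 6530)/2 = 5665.
η = (ΔQ/Q̄) ÷ (ΔI/Ī) = (-222/629) ÷ (1730/5665) = -1.156.
η < 0 ⇒ inferior good.

-1.156 (inferior good)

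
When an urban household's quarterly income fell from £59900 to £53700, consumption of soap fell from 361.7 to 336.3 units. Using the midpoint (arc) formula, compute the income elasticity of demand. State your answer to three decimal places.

0.667

ΔQ = 336.3 − 361.7 = -25.4; midpoint Q̄ = (361.7 + 336.3)/2 = 349.
ΔI = 53700 − 59900 = -6200; midpoint Ī = (59900 + 53700)/2 = 56800.
η = (ΔQ/Q̄) ÷ (ΔI/Ī) = (-25.4/349) ÷ (-6200/56800) = 0.667.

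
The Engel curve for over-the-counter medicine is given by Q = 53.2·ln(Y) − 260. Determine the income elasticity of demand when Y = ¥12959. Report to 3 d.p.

At Y = 12959: Q = 243.780.
dQ/dY = 53.2/Y = 0.00410526 at this income.
η = (dQ/dY)·(Y/Q) = 0.00410526 × (12959/243.780) = 0.218.

0.218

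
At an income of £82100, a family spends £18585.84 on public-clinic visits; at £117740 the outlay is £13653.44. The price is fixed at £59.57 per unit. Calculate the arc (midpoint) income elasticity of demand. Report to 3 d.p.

-0.858

With a constant price, Q₁ = 18585.84/59.57 = 312.000 and Q₂ = 13653.44/59.57 = 229.200 (equivalently, work directly with expenditure since P cancels).
Midpoint %ΔQ = (13653.44 − 18585.84)/16119.64 = -0.30599; midpoint %ΔI = (117740 − 82100)/99920 = 0.35669.
η = -0.30599 / 0.35669 = -0.858.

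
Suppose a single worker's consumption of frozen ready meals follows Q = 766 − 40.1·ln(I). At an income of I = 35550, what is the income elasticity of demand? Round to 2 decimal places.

-0.12

At I = 35550: Q = 345.804.
dQ/dI = -40.1/I = -0.00112799 at this income.
η = (dQ/dI)·(I/Q) = -0.00112799 × (35550/345.804) = -0.12.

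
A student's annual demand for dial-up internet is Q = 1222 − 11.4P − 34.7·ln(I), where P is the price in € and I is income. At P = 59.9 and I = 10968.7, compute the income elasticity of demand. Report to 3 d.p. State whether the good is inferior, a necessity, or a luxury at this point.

-0.160 (inferior good)

At P = 59.9, I = 10968.7: Q = 216.333.
Holding P constant, ∂Q/∂I = -34.7/I = -0.00316355.
η_I = (∂Q/∂I)·(I/Q) = -0.00316355 × (10968.7/216.333) = -0.160.
Since η < 0, this is an inferior good.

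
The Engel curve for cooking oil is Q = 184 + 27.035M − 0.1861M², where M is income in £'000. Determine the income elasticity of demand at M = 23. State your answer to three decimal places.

0.601

At M = 23: Q = 707.3581.
dQ/dM = 27.035 − 0.3722M = 18.47440.
η = (dQ/dM)·(M/Q) = 18.47440 × (23/707.3581) = 0.601.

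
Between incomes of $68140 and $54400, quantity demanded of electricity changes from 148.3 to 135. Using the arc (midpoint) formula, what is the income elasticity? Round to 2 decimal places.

ΔQ = 135 − 148.3 = -13.3; midpoint Q̄ = (148.3 + 135)/2 = 141.65.
ΔI = 54400 − 68140 = -13740; midpoint Ī = (68140 + 54400)/2 = 61270.
η = (ΔQ/Q̄) ÷ (ΔI/Ī) = (-13.3/141.65) ÷ (-13740/61270) = 0.42.

0.42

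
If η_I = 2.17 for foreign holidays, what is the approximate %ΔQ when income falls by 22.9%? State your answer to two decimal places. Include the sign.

%ΔQ ≈ η × %ΔI = 2.17 × (-22.9%) = -49.69%.

-49.69%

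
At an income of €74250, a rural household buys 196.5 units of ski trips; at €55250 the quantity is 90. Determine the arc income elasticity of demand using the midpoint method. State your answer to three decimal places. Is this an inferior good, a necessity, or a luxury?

ΔQ = 90 − 196.5 = -106.5; midpoint Q̄ = (196.5 + 90)/2 = 143.25.
ΔI = 55250 − 74250 = -19000; midpoint Ī = (74250 + 55250)/2 = 64750.
η = (ΔQ/Q̄) ÷ (ΔI/Ī) = (-106.5/143.25) ÷ (-19000/64750) = 2.534.
η > 1 ⇒ luxury.

2.534 (luxury)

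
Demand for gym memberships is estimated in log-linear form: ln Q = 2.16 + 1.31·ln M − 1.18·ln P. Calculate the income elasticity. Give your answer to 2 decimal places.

In a log-linear demand, the coefficient on ln M is the income elasticity.
So η = 1.31.

1.31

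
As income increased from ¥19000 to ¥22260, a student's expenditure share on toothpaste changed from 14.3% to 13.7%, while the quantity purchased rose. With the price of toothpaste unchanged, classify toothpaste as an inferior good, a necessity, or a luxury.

Quantity rises but the budget share falls as income rises, so 0 < η < 1.

necessity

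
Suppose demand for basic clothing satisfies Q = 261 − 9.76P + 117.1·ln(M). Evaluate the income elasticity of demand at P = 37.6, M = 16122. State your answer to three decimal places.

At P = 37.6, M = 16122: Q = 1028.482.
Holding P constant, ∂Q/∂M = 117.1/M = 0.00726337.
η_M = (∂Q/∂M)·(M/Q) = 0.00726337 × (16122/1028.482) = 0.114.

0.114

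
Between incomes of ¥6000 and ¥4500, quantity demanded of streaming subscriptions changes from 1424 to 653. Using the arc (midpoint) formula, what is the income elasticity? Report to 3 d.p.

2.598

ΔQ = 653 − 1424 = -771; midpoint Q̄ = (1424 + 653)/2 = 1038.5.
ΔI = 4500 − 6000 = -1500; midpoint Ī = (6000 + 4500)/2 = 5250.
η = (ΔQ/Q̄) ÷ (ΔI/Ī) = (-771/1038.5) ÷ (-1500/5250) = 2.598.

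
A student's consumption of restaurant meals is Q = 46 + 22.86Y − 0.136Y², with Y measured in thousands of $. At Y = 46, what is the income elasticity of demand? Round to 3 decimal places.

At Y = 46: Q = 809.7840.
dQ/dY = 22.86 − 0.272Y = 10.34800.
η = (dQ/dY)·(Y/Q) = 10.34800 × (46/809.7840) = 0.588.

0.588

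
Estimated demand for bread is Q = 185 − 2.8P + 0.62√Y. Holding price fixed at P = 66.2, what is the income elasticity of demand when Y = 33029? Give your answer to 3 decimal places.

At P = 66.2, Y = 33029: Q = 112.318.
Holding P constant, ∂Q/∂Y = 0.62/(2√Y) = 0.00170574.
η_Y = (∂Q/∂Y)·(Y/Q) = 0.00170574 × (33029/112.318) = 0.502.

0.502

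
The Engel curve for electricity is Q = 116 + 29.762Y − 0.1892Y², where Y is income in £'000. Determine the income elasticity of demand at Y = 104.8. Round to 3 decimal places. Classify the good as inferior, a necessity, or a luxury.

-0.896 (inferior good)

At Y = 104.8: Q = 1157.0664.
dQ/dY = 29.762 − 0.3784Y = -9.89432.
η = (dQ/dY)·(Y/Q) = -9.89432 × (104.8/1157.0664) = -0.896.
η < 0 ⇒ inferior good.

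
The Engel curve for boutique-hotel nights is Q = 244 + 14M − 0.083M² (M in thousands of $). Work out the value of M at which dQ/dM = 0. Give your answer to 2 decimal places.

dQ/dM = 14 − 0.166M.
The good is inferior where dQ/dM < 0. Setting dQ/dM = 0 gives M = 14 / 0.166 = 84.34.

84.34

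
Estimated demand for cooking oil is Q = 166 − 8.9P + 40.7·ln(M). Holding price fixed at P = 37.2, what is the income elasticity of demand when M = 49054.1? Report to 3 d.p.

At P = 37.2, M = 49054.1: Q = 274.508.
Holding P constant, ∂Q/∂M = 40.7/M = 0.000829696.
η_M = (∂Q/∂M)·(M/Q) = 0.000829696 × (49054.1/274.508) = 0.148.

0.148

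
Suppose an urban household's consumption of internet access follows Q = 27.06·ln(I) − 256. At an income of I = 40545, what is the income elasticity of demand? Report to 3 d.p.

0.870

At I = 40545: Q = 31.111.
dQ/dI = 27.06/I = 0.000667407 at this income.
η = (dQ/dI)·(I/Q) = 0.000667407 × (40545/31.111) = 0.870.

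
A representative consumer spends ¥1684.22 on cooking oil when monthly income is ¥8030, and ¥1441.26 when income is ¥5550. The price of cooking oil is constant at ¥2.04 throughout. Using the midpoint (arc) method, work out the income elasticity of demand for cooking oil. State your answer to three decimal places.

0.426

With a constant price, Q₁ = 1684.22/2.04 = 825.598 and Q₂ = 1441.26/2.04 = 706.500 (equivalently, work directly with expenditure since P cancels).
Midpoint %ΔQ = (1441.26 − 1684.22)/1562.74 = -0.15547; midpoint %ΔI = (5550 − 8030)/6790 = -0.36524.
η = -0.15547 / -0.36524 = 0.426.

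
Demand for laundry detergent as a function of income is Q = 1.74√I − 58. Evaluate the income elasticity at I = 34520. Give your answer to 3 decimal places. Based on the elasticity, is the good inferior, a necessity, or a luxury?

0.609 (necessity)

At I = 34520: Q = 265.284.
dQ/dI = 1.74/(2√I) = 0.00468257 at this income.
η = (dQ/dI)·(I/Q) = 0.00468257 × (34520/265.284) = 0.609.
Since 0 < η < 1, the good is a necessity.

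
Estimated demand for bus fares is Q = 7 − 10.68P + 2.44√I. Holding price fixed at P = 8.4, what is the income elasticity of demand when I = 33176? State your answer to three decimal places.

At P = 8.4, I = 33176: Q = 361.716.
Holding P constant, ∂Q/∂I = 2.44/(2√I) = 0.00669804.
η_I = (∂Q/∂I)·(I/Q) = 0.00669804 × (33176/361.716) = 0.614.

0.614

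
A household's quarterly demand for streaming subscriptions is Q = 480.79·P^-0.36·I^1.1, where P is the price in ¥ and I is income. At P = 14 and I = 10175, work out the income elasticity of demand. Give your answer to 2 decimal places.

1.10

For a multiplicative demand Q = A·P^α·I^β, the income elasticity is β everywhere.
Here β = 1.1, so η = 1.10.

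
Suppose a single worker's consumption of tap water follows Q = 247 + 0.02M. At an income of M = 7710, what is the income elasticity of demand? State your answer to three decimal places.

At M = 7710: Q = 401.200.
dQ/dM = 0.02.
η = (dQ/dM)·(M/Q) = 0.02 × (7710/401.200) = 0.384.

0.384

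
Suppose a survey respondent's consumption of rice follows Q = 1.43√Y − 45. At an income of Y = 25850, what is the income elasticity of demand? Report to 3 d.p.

0.622

At Y = 25850: Q = 184.914.
dQ/dY = 1.43/(2√Y) = 0.00444709 at this income.
η = (dQ/dY)·(Y/Q) = 0.00444709 × (25850/184.914) = 0.622.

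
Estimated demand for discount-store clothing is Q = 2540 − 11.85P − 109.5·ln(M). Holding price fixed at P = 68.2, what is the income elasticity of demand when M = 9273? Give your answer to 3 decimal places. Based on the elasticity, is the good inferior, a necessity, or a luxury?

At P = 68.2, M = 9273: Q = 731.563.
Holding P constant, ∂Q/∂M = -109.5/M = -0.0118085.
η_M = (∂Q/∂M)·(M/Q) = -0.0118085 × (9273/731.563) = -0.150.
Since η < 0, this is an inferior good.

-0.150 (inferior good)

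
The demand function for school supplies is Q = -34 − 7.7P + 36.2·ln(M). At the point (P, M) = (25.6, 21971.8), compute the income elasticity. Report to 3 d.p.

0.277

At P = 25.6, M = 21971.8: Q = 130.790.
Holding P constant, ∂Q/∂M = 36.2/M = 0.00164757.
η_M = (∂Q/∂M)·(M/Q) = 0.00164757 × (21971.8/130.790) = 0.277.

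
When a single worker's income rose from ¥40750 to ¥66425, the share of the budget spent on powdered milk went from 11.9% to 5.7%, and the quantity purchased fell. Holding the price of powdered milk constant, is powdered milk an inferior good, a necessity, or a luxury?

Quantity demanded falls as income rises, so η < 0.

inferior good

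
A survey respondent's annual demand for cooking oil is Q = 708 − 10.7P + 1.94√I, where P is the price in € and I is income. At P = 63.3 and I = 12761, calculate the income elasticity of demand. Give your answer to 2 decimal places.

At P = 63.3, I = 12761: Q = 249.841.
Holding P constant, ∂Q/∂I = 1.94/(2√I) = 0.00858676.
η_I = (∂Q/∂I)·(I/Q) = 0.00858676 × (12761/249.841) = 0.44.

0.44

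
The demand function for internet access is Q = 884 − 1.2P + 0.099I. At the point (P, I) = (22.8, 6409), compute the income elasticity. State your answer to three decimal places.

At P = 22.8, I = 6409: Q = 1491.131.
Holding P constant, ∂Q/∂I = 0.099.
η_I = (∂Q/∂I)·(I/Q) = 0.099 × (6409/1491.131) = 0.426.

0.426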